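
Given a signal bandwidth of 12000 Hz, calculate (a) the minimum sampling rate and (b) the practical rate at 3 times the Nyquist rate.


By Nyquist theorem, fs_min = 2 * fmax.
fs_min = 2 * 12000 = 24000 Hz
Practical rate = 3 * fs_min = 3 * 24000 = 72000 Hz

fs_min = 24000 Hz, fs_practical = 72000 Hz


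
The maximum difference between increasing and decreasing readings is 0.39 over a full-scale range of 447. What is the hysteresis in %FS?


Hysteresis = (max difference / full scale) * 100%.
H = (0.39 / 447) * 100
H = 0.087 %FS

0.087 %FS


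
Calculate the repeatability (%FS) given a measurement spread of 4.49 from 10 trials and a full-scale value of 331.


Repeatability = (spread / full scale) * 100%.
R = (4.49 / 331) * 100
R = 1.356 %FS

1.356 %FS


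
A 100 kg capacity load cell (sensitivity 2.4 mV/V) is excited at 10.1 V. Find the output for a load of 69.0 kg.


Vout = rated_output * Vex * (load / capacity).
Vout = 2.4 * 10.1 * (69.0 / 100)
Vout = 2.4 * 10.1 * 0.69
Vout = 16.726 mV

16.726 mV


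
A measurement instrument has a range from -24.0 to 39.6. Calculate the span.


Span = upper range - lower range.
Span = 39.6 - (-24.0)
Span = 63.6

63.6


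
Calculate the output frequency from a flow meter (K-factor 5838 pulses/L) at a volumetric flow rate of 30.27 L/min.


Frequency = K * Q / 60 (converting L/min to L/s).
f = 5838 * 30.27 / 60
f = 176716.26 / 60
f = 2945.27 Hz

2945.27 Hz


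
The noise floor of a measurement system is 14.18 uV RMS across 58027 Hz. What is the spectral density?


Noise spectral density = Vrms / sqrt(BW).
NSD = 14.18 / sqrt(58027)
NSD = 14.18 / 240.8879
NSD = 0.0589 uV/sqrt(Hz)

0.0589 uV/sqrt(Hz)


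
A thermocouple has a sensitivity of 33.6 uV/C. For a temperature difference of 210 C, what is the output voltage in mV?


The thermocouple output V = sensitivity * dT.
V = 33.6 uV/C * 210 C
V = 7056.0 uV
V = 7.056 mV

7.056 mV


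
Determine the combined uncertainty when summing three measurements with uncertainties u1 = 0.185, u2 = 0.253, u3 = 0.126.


For a sum of independent quantities, uc = sqrt(u1^2 + u2^2 + u3^2).
uc = sqrt(0.185^2 + 0.253^2 + 0.126^2)
uc = sqrt(0.034225 + 0.064009 + 0.015876)
uc = 0.3378

0.3378


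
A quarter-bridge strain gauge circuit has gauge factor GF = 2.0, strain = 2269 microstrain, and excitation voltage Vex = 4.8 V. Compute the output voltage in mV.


Quarter bridge output: Vout = (GF * epsilon * Vex) / 4.
Vout = (2.0 * 2269e-6 * 4.8) / 4
Vout = 0.0217824 / 4 V
Vout = 0.0054456 V = 5.4456 mV

5.4456 mV


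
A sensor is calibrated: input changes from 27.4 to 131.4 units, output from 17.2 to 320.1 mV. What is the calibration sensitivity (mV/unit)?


Sensitivity = (y2 - y1) / (x2 - x1).
S = (320.1 - 17.2) / (131.4 - 27.4)
S = 302.9 / 104.0
S = 2.9125 mV/unit

2.9125 mV/unit


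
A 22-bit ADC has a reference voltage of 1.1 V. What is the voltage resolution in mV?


The resolution (LSB) of an ADC is Vref / 2^n.
LSB = 1.1 / 2^22
LSB = 1.1 / 4194304
LSB = 2.6e-07 V = 0.00026226 mV

0.00026226 mV


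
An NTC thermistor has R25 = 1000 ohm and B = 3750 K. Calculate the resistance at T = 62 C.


NTC thermistor equation: Rt = R25 * exp(B * (1/T - 1/T25)).
T in Kelvin: 335.15 K, T25 = 298.15 K
1/T - 1/T25 = 1/335.15 - 1/298.15 = -0.00037028
B * (1/T - 1/T25) = 3750 * -0.00037028 = -1.3885
Rt = 1000 * exp(-1.3885) = 249.4 ohm

249.4 ohm


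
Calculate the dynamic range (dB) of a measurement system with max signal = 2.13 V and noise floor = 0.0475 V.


Dynamic range = 20 * log10(Vmax / Vnoise).
DR = 20 * log10(2.13 / 0.0475)
DR = 20 * log10(44.84)
DR = 33.03 dB

33.03 dB


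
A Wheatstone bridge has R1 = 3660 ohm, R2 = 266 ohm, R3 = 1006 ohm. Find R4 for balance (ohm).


At balance: R1*R4 = R2*R3, so R4 = R2*R3/R1.
R4 = 266 * 1006 / 3660
R4 = 267596 / 3660
R4 = 73.11 ohm

73.11 ohm


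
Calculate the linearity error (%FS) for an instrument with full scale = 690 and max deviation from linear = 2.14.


Linearity error = (max deviation / full scale) * 100%.
Linearity = (2.14 / 690) * 100
Linearity = 0.31 %FS

0.31 %FS


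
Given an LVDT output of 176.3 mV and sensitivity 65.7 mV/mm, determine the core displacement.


Displacement = Vout / sensitivity.
d = 176.3 / 65.7
d = 2.683 mm

2.683 mm


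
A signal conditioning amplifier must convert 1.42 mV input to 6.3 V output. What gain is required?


Gain = Vout / Vin (converting to same units).
G = 6.3 V / 1.42 mV
G = 6300.0 mV / 1.42 mV
G = 4436.62

4436.62


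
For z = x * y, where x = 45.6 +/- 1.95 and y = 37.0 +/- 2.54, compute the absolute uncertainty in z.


For a product z = x*y, the relative uncertainty is:
uz/z = sqrt((ux/x)^2 + (uy/y)^2)
Relative uncertainties: ux/x = 1.95/45.6 = 0.042763
uy/y = 2.54/37.0 = 0.068649
z = 45.6 * 37.0 = 1687.2
uz = 1687.2 * sqrt(0.042763^2 + 0.068649^2) = 136.458

136.458


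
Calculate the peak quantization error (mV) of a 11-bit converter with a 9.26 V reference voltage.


The maximum quantization error is +/- LSB/2.
LSB = Vref / 2^n = 9.26 / 2048 = 0.00452148 V
Max error = LSB / 2 = 0.00452148 / 2 = 0.00226074 V
Max error = 2.2607 mV

2.2607 mV


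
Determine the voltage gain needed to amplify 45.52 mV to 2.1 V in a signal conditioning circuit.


Gain = Vout / Vin (converting to same units).
G = 2.1 V / 45.52 mV
G = 2100.0 mV / 45.52 mV
G = 46.13

46.13


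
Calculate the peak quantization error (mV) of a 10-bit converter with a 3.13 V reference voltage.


The maximum quantization error is +/- LSB/2.
LSB = Vref / 2^n = 3.13 / 1024 = 0.00305664 V
Max error = LSB / 2 = 0.00305664 / 2 = 0.00152832 V
Max error = 1.5283 mV

1.5283 mV


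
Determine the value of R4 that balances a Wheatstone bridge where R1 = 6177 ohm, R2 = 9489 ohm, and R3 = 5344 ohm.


At balance: R1*R4 = R2*R3, so R4 = R2*R3/R1.
R4 = 9489 * 5344 / 6177
R4 = 50709216 / 6177
R4 = 8209.36 ohm

8209.36 ohm


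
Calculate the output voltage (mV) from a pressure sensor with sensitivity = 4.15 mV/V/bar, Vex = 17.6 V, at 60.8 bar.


Output = sensitivity * Vex * P.
Vout = 4.15 * 17.6 * 60.8
Vout = 73.04 * 60.8
Vout = 4440.83 mV

4440.83 mV


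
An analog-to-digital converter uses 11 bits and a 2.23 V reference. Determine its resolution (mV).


The resolution (LSB) of an ADC is Vref / 2^n.
LSB = 2.23 / 2^11
LSB = 2.23 / 2048
LSB = 0.00108887 V = 1.08886719 mV

1.08886719 mV


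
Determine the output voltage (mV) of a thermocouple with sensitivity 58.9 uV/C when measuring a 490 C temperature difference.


The thermocouple output V = sensitivity * dT.
V = 58.9 uV/C * 490 C
V = 28861.0 uV
V = 28.861 mV

28.861 mV


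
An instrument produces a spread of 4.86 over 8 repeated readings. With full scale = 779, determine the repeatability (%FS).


Repeatability = (spread / full scale) * 100%.
R = (4.86 / 779) * 100
R = 0.624 %FS

0.624 %FS


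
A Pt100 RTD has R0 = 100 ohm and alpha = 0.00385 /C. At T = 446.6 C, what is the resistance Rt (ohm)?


The RTD equation: Rt = R0 * (1 + alpha * T).
Rt = 100 * (1 + 0.00385 * 446.6)
Rt = 100 * (1 + 1.71941)
Rt = 100 * 2.71941
Rt = 271.941 ohm

271.941 ohm


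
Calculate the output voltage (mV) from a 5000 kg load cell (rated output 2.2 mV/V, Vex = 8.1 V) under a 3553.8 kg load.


Vout = rated_output * Vex * (load / capacity).
Vout = 2.2 * 8.1 * (3553.8 / 5000)
Vout = 2.2 * 8.1 * 0.71076
Vout = 12.666 mV

12.666 mV


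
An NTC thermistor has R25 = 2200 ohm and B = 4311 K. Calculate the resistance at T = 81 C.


NTC thermistor equation: Rt = R25 * exp(B * (1/T - 1/T25)).
T in Kelvin: 354.15 K, T25 = 298.15 K
1/T - 1/T25 = 1/354.15 - 1/298.15 = -0.00053035
B * (1/T - 1/T25) = 4311 * -0.00053035 = -2.2864
Rt = 2200 * exp(-2.2864) = 223.6 ohm

223.6 ohm


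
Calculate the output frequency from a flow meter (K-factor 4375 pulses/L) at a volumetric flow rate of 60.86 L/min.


Frequency = K * Q / 60 (converting L/min to L/s).
f = 4375 * 60.86 / 60
f = 266262.5 / 60
f = 4437.71 Hz

4437.71 Hz


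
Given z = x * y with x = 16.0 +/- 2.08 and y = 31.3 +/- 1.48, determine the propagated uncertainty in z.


For a product z = x*y, the relative uncertainty is:
uz/z = sqrt((ux/x)^2 + (uy/y)^2)
Relative uncertainties: ux/x = 2.08/16.0 = 0.13
uy/y = 1.48/31.3 = 0.047284
z = 16.0 * 31.3 = 500.8
uz = 500.8 * sqrt(0.13^2 + 0.047284^2) = 69.277

69.277


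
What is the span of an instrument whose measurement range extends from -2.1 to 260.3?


Span = upper range - lower range.
Span = 260.3 - (-2.1)
Span = 262.4

262.4


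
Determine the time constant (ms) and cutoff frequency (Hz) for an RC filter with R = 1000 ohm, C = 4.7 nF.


Time constant: tau = R * C.
tau = 1000 * 4.70e-09 = 4.7e-06 s
tau = 0.0047 ms
Cutoff frequency: fc = 1 / (2*pi*R*C).
fc = 1 / (2*pi*4.7e-06) = 33862.75 Hz

tau = 0.0047 ms, fc = 33862.75 Hz


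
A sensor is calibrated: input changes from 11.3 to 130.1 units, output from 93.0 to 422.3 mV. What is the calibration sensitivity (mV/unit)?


Sensitivity = (y2 - y1) / (x2 - x1).
S = (422.3 - 93.0) / (130.1 - 11.3)
S = 329.3 / 118.8
S = 2.7719 mV/unit

2.7719 mV/unit


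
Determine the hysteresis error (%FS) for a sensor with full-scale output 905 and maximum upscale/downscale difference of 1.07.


Hysteresis = (max difference / full scale) * 100%.
H = (1.07 / 905) * 100
H = 0.118 %FS

0.118 %FS


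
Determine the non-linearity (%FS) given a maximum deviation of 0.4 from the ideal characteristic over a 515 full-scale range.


Linearity error = (max deviation / full scale) * 100%.
Linearity = (0.4 / 515) * 100
Linearity = 0.078 %FS

0.078 %FS


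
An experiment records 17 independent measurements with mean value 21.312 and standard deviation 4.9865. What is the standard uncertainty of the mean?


The standard uncertainty for Type A evaluation is u = s / sqrt(n).
u = 4.9865 / sqrt(17)
u = 4.9865 / 4.1231
u = 1.2094

1.2094


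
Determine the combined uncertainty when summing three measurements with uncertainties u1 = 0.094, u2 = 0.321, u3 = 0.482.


For a sum of independent quantities, uc = sqrt(u1^2 + u2^2 + u3^2).
uc = sqrt(0.094^2 + 0.321^2 + 0.482^2)
uc = sqrt(0.008836 + 0.103041 + 0.232324)
uc = 0.5867

0.5867


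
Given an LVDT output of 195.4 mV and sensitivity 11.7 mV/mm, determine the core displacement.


Displacement = Vout / sensitivity.
d = 195.4 / 11.7
d = 16.701 mm

16.701 mm


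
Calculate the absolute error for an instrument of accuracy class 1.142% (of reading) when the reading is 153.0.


Absolute error = (accuracy% / 100) * reading.
Error = (1.142 / 100) * 153.0
Error = 0.01142 * 153.0
Error = 1.7473

1.7473


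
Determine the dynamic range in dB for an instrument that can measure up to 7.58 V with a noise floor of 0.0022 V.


Dynamic range = 20 * log10(Vmax / Vnoise).
DR = 20 * log10(7.58 / 0.0022)
DR = 20 * log10(3445.45)
DR = 70.74 dB

70.74 dB


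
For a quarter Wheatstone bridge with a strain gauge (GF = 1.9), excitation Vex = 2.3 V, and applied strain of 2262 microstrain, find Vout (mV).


Quarter bridge output: Vout = (GF * epsilon * Vex) / 4.
Vout = (1.9 * 2262e-6 * 2.3) / 4
Vout = 0.00988494 / 4 V
Vout = 0.00247124 V = 2.4712 mV

2.4712 mV


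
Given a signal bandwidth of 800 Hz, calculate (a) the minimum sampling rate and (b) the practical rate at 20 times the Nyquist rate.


By Nyquist theorem, fs_min = 2 * fmax.
fs_min = 2 * 800 = 1600 Hz
Practical rate = 20 * fs_min = 20 * 1600 = 32000 Hz

fs_min = 1600 Hz, fs_practical = 32000 Hz


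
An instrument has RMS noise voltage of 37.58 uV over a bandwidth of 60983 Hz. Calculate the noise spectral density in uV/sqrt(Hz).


Noise spectral density = Vrms / sqrt(BW).
NSD = 37.58 / sqrt(60983)
NSD = 37.58 / 246.9474
NSD = 0.1522 uV/sqrt(Hz)

0.1522 uV/sqrt(Hz)


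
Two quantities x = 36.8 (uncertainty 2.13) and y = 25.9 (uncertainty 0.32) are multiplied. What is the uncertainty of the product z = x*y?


For a product z = x*y, the relative uncertainty is:
uz/z = sqrt((ux/x)^2 + (uy/y)^2)
Relative uncertainties: ux/x = 2.13/36.8 = 0.05788
uy/y = 0.32/25.9 = 0.012355
z = 36.8 * 25.9 = 953.1
uz = 953.1 * sqrt(0.05788^2 + 0.012355^2) = 56.41

56.41


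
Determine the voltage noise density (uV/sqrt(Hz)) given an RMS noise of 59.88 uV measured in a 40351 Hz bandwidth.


Noise spectral density = Vrms / sqrt(BW).
NSD = 59.88 / sqrt(40351)
NSD = 59.88 / 200.8756
NSD = 0.2981 uV/sqrt(Hz)

0.2981 uV/sqrt(Hz)


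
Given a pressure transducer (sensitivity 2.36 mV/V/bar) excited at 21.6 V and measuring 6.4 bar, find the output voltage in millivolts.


Output = sensitivity * Vex * P.
Vout = 2.36 * 21.6 * 6.4
Vout = 50.976 * 6.4
Vout = 326.25 mV

326.25 mV


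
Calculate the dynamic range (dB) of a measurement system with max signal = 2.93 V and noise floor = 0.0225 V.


Dynamic range = 20 * log10(Vmax / Vnoise).
DR = 20 * log10(2.93 / 0.0225)
DR = 20 * log10(130.22)
DR = 42.29 dB

42.29 dB


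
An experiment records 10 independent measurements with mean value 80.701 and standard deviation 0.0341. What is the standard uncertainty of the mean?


The standard uncertainty for Type A evaluation is u = s / sqrt(n).
u = 0.0341 / sqrt(10)
u = 0.0341 / 3.1623
u = 0.0108

0.0108


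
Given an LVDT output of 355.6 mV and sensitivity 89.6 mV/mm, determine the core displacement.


Displacement = Vout / sensitivity.
d = 355.6 / 89.6
d = 3.969 mm

3.969 mm


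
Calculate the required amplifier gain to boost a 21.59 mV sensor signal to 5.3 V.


Gain = Vout / Vin (converting to same units).
G = 5.3 V / 21.59 mV
G = 5300.0 mV / 21.59 mV
G = 245.48

245.48


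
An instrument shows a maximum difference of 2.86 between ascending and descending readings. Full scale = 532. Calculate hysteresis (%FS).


Hysteresis = (max difference / full scale) * 100%.
H = (2.86 / 532) * 100
H = 0.538 %FS

0.538 %FS


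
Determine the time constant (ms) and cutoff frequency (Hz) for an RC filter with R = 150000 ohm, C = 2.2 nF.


Time constant: tau = R * C.
tau = 150000 * 2.20e-09 = 0.00033 s
tau = 0.33 ms
Cutoff frequency: fc = 1 / (2*pi*R*C).
fc = 1 / (2*pi*0.00033) = 482.29 Hz

tau = 0.33 ms, fc = 482.29 Hz


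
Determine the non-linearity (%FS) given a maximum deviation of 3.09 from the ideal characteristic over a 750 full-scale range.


Linearity error = (max deviation / full scale) * 100%.
Linearity = (3.09 / 750) * 100
Linearity = 0.412 %FS

0.412 %FS


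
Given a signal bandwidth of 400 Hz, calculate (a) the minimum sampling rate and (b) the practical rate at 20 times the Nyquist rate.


By Nyquist theorem, fs_min = 2 * fmax.
fs_min = 2 * 400 = 800 Hz
Practical rate = 20 * fs_min = 20 * 800 = 16000 Hz

fs_min = 800 Hz, fs_practical = 16000 Hz


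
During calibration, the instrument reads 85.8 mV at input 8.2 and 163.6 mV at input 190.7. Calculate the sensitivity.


Sensitivity = (y2 - y1) / (x2 - x1).
S = (163.6 - 85.8) / (190.7 - 8.2)
S = 77.8 / 182.5
S = 0.4263 mV/unit

0.4263 mV/unit


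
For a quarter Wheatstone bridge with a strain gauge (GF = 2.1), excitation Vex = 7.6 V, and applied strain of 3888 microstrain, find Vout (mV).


Quarter bridge output: Vout = (GF * epsilon * Vex) / 4.
Vout = (2.1 * 3888e-6 * 7.6) / 4
Vout = 0.06205248 / 4 V
Vout = 0.01551312 V = 15.5131 mV

15.5131 mV


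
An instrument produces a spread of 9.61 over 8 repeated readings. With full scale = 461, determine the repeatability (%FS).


Repeatability = (spread / full scale) * 100%.
R = (9.61 / 461) * 100
R = 2.085 %FS

2.085 %FS


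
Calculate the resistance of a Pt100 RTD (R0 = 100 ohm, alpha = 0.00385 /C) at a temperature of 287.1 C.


The RTD equation: Rt = R0 * (1 + alpha * T).
Rt = 100 * (1 + 0.00385 * 287.1)
Rt = 100 * (1 + 1.105335)
Rt = 100 * 2.105335
Rt = 210.534 ohm

210.534 ohm


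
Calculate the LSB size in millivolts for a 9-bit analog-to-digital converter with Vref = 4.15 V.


The resolution (LSB) of an ADC is Vref / 2^n.
LSB = 4.15 / 2^9
LSB = 4.15 / 512
LSB = 0.00810547 V = 8.10546875 mV

8.10546875 mV


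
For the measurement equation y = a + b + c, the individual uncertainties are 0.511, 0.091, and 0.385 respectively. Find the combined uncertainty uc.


For a sum of independent quantities, uc = sqrt(u1^2 + u2^2 + u3^2).
uc = sqrt(0.511^2 + 0.091^2 + 0.385^2)
uc = sqrt(0.261121 + 0.008281 + 0.148225)
uc = 0.6462

0.6462


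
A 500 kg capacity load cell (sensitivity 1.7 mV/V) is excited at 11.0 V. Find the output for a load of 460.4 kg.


Vout = rated_output * Vex * (load / capacity).
Vout = 1.7 * 11.0 * (460.4 / 500)
Vout = 1.7 * 11.0 * 0.9208
Vout = 17.219 mV

17.219 mV


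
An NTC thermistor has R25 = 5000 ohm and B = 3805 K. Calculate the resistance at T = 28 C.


NTC thermistor equation: Rt = R25 * exp(B * (1/T - 1/T25)).
T in Kelvin: 301.15 K, T25 = 298.15 K
1/T - 1/T25 = 1/301.15 - 1/298.15 = -3.341e-05
B * (1/T - 1/T25) = 3805 * -3.341e-05 = -0.1271
Rt = 5000 * exp(-0.1271) = 4403.1 ohm

4403.1 ohm


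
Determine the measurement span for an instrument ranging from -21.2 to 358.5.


Span = upper range - lower range.
Span = 358.5 - (-21.2)
Span = 379.7

379.7


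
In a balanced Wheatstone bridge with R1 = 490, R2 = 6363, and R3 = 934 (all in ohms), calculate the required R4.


At balance: R1*R4 = R2*R3, so R4 = R2*R3/R1.
R4 = 6363 * 934 / 490
R4 = 5943042 / 490
R4 = 12128.66 ohm

12128.66 ohm


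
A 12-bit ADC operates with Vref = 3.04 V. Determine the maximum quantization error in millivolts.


The maximum quantization error is +/- LSB/2.
LSB = Vref / 2^n = 3.04 / 4096 = 0.00074219 V
Max error = LSB / 2 = 0.00074219 / 2 = 0.00037109 V
Max error = 0.3711 mV

0.3711 mV


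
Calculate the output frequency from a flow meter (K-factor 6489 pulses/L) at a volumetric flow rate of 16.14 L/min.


Frequency = K * Q / 60 (converting L/min to L/s).
f = 6489 * 16.14 / 60
f = 104732.46 / 60
f = 1745.54 Hz

1745.54 Hz


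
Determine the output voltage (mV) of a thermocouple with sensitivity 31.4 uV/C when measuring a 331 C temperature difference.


The thermocouple output V = sensitivity * dT.
V = 31.4 uV/C * 331 C
V = 10393.4 uV
V = 10.393 mV

10.393 mV


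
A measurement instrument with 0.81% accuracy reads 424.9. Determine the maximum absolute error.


Absolute error = (accuracy% / 100) * reading.
Error = (0.81 / 100) * 424.9
Error = 0.0081 * 424.9
Error = 3.4417

3.4417


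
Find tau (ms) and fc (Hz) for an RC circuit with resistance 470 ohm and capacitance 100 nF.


Time constant: tau = R * C.
tau = 470 * 1.00e-07 = 4.7e-05 s
tau = 0.047 ms
Cutoff frequency: fc = 1 / (2*pi*R*C).
fc = 1 / (2*pi*4.7e-05) = 3386.28 Hz

tau = 0.047 ms, fc = 3386.28 Hz


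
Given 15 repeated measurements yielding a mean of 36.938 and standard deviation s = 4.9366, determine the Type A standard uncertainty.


The standard uncertainty for Type A evaluation is u = s / sqrt(n).
u = 4.9366 / sqrt(15)
u = 4.9366 / 3.873
u = 1.2746

1.2746


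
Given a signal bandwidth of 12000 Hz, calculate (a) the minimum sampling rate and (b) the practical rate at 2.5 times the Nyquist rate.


By Nyquist theorem, fs_min = 2 * fmax.
fs_min = 2 * 12000 = 24000 Hz
Practical rate = 2.5 * fs_min = 2.5 * 24000 = 60000 Hz

fs_min = 24000 Hz, fs_practical = 60000 Hz


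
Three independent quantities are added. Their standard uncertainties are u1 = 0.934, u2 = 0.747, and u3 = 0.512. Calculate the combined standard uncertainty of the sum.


For a sum of independent quantities, uc = sqrt(u1^2 + u2^2 + u3^2).
uc = sqrt(0.934^2 + 0.747^2 + 0.512^2)
uc = sqrt(0.872356 + 0.558009 + 0.262144)
uc = 1.301

1.301


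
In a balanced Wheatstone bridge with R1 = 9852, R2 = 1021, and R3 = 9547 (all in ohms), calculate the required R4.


At balance: R1*R4 = R2*R3, so R4 = R2*R3/R1.
R4 = 1021 * 9547 / 9852
R4 = 9747487 / 9852
R4 = 989.39 ohm

989.39 ohm


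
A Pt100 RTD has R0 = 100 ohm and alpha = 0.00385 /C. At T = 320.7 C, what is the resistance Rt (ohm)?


The RTD equation: Rt = R0 * (1 + alpha * T).
Rt = 100 * (1 + 0.00385 * 320.7)
Rt = 100 * (1 + 1.234695)
Rt = 100 * 2.234695
Rt = 223.47 ohm

223.47 ohm


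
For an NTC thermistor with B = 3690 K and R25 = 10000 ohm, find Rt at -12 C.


NTC thermistor equation: Rt = R25 * exp(B * (1/T - 1/T25)).
T in Kelvin: 261.15 K, T25 = 298.15 K
1/T - 1/T25 = 1/261.15 - 1/298.15 = 0.0004752
B * (1/T - 1/T25) = 3690 * 0.0004752 = 1.7535
Rt = 10000 * exp(1.7535) = 57747.2 ohm

57747.2 ohm


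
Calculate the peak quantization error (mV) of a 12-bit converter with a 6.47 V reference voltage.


The maximum quantization error is +/- LSB/2.
LSB = Vref / 2^n = 6.47 / 4096 = 0.00157959 V
Max error = LSB / 2 = 0.00157959 / 2 = 0.00078979 V
Max error = 0.7898 mV

0.7898 mV


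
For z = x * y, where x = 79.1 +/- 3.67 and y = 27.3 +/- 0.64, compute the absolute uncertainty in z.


For a product z = x*y, the relative uncertainty is:
uz/z = sqrt((ux/x)^2 + (uy/y)^2)
Relative uncertainties: ux/x = 3.67/79.1 = 0.046397
uy/y = 0.64/27.3 = 0.023443
z = 79.1 * 27.3 = 2159.4
uz = 2159.4 * sqrt(0.046397^2 + 0.023443^2) = 112.254

112.254


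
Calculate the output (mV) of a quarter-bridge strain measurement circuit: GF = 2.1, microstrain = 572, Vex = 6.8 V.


Quarter bridge output: Vout = (GF * epsilon * Vex) / 4.
Vout = (2.1 * 572e-6 * 6.8) / 4
Vout = 0.00816816 / 4 V
Vout = 0.00204204 V = 2.042 mV

2.042 mV


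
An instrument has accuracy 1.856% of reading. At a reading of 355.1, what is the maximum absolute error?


Absolute error = (accuracy% / 100) * reading.
Error = (1.856 / 100) * 355.1
Error = 0.01856 * 355.1
Error = 6.5907

6.5907


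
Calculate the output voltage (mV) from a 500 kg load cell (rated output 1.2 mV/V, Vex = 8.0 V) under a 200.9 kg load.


Vout = rated_output * Vex * (load / capacity).
Vout = 1.2 * 8.0 * (200.9 / 500)
Vout = 1.2 * 8.0 * 0.4018
Vout = 3.857 mV

3.857 mV


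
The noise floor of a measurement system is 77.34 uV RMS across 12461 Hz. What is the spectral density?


Noise spectral density = Vrms / sqrt(BW).
NSD = 77.34 / sqrt(12461)
NSD = 77.34 / 111.6288
NSD = 0.6928 uV/sqrt(Hz)

0.6928 uV/sqrt(Hz)


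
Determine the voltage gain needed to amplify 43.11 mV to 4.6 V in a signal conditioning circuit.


Gain = Vout / Vin (converting to same units).
G = 4.6 V / 43.11 mV
G = 4600.0 mV / 43.11 mV
G = 106.7

106.7


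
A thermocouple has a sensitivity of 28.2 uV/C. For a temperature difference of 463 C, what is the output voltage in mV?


The thermocouple output V = sensitivity * dT.
V = 28.2 uV/C * 463 C
V = 13056.6 uV
V = 13.057 mV

13.057 mV


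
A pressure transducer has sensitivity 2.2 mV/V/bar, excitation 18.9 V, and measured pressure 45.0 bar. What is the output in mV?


Output = sensitivity * Vex * P.
Vout = 2.2 * 18.9 * 45.0
Vout = 41.58 * 45.0
Vout = 1871.1 mV

1871.1 mV


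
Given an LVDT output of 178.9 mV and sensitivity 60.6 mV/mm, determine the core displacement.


Displacement = Vout / sensitivity.
d = 178.9 / 60.6
d = 2.952 mm

2.952 mm


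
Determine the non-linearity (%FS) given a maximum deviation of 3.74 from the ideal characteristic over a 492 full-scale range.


Linearity error = (max deviation / full scale) * 100%.
Linearity = (3.74 / 492) * 100
Linearity = 0.76 %FS

0.76 %FS


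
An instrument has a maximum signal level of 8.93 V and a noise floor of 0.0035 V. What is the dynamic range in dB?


Dynamic range = 20 * log10(Vmax / Vnoise).
DR = 20 * log10(8.93 / 0.0035)
DR = 20 * log10(2551.43)
DR = 68.14 dB

68.14 dB


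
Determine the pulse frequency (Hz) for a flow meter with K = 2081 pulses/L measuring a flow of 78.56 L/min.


Frequency = K * Q / 60 (converting L/min to L/s).
f = 2081 * 78.56 / 60
f = 163483.36 / 60
f = 2724.72 Hz

2724.72 Hz


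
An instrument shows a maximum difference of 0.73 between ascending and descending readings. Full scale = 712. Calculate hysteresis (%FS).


Hysteresis = (max difference / full scale) * 100%.
H = (0.73 / 712) * 100
H = 0.103 %FS

0.103 %FS


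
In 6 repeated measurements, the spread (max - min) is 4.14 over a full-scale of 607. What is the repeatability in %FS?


Repeatability = (spread / full scale) * 100%.
R = (4.14 / 607) * 100
R = 0.682 %FS

0.682 %FS


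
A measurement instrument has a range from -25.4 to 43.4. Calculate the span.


Span = upper range - lower range.
Span = 43.4 - (-25.4)
Span = 68.8

68.8


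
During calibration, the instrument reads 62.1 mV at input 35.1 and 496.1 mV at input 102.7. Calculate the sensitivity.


Sensitivity = (y2 - y1) / (x2 - x1).
S = (496.1 - 62.1) / (102.7 - 35.1)
S = 434.0 / 67.6
S = 6.4201 mV/unit

6.4201 mV/unit


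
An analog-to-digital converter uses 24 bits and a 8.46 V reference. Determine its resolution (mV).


The resolution (LSB) of an ADC is Vref / 2^n.
LSB = 8.46 / 2^24
LSB = 8.46 / 16777216
LSB = 5e-07 V = 0.00050426 mV

0.00050426 mV


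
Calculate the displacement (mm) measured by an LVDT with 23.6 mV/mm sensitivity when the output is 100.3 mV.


Displacement = Vout / sensitivity.
d = 100.3 / 23.6
d = 4.25 mm

4.25 mm


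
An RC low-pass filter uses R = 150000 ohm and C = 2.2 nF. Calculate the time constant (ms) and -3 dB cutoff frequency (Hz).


Time constant: tau = R * C.
tau = 150000 * 2.20e-09 = 0.00033 s
tau = 0.33 ms
Cutoff frequency: fc = 1 / (2*pi*R*C).
fc = 1 / (2*pi*0.00033) = 482.29 Hz

tau = 0.33 ms, fc = 482.29 Hz


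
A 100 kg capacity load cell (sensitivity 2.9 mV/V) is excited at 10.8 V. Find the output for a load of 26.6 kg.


Vout = rated_output * Vex * (load / capacity).
Vout = 2.9 * 10.8 * (26.6 / 100)
Vout = 2.9 * 10.8 * 0.266
Vout = 8.331 mV

8.331 mV


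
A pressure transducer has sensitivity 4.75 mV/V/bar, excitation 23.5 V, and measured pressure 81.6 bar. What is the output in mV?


Output = sensitivity * Vex * P.
Vout = 4.75 * 23.5 * 81.6
Vout = 111.625 * 81.6
Vout = 9108.6 mV

9108.6 mV


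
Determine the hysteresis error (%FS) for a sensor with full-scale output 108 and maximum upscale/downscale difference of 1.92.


Hysteresis = (max difference / full scale) * 100%.
H = (1.92 / 108) * 100
H = 1.778 %FS

1.778 %FS


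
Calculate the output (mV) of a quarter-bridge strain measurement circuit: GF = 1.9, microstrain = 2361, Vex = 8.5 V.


Quarter bridge output: Vout = (GF * epsilon * Vex) / 4.
Vout = (1.9 * 2361e-6 * 8.5) / 4
Vout = 0.03813015 / 4 V
Vout = 0.00953254 V = 9.5325 mV

9.5325 mV


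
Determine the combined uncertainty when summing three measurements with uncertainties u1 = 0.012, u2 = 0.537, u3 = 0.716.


For a sum of independent quantities, uc = sqrt(u1^2 + u2^2 + u3^2).
uc = sqrt(0.012^2 + 0.537^2 + 0.716^2)
uc = sqrt(0.000144 + 0.288369 + 0.512656)
uc = 0.8951

0.8951


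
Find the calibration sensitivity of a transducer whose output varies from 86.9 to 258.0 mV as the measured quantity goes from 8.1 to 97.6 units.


Sensitivity = (y2 - y1) / (x2 - x1).
S = (258.0 - 86.9) / (97.6 - 8.1)
S = 171.1 / 89.5
S = 1.9117 mV/unit

1.9117 mV/unit


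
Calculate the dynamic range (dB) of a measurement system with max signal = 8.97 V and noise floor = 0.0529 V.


Dynamic range = 20 * log10(Vmax / Vnoise).
DR = 20 * log10(8.97 / 0.0529)
DR = 20 * log10(169.57)
DR = 44.59 dB

44.59 dB


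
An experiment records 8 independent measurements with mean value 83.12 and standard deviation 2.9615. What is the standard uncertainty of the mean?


The standard uncertainty for Type A evaluation is u = s / sqrt(n).
u = 2.9615 / sqrt(8)
u = 2.9615 / 2.8284
u = 1.047

1.047


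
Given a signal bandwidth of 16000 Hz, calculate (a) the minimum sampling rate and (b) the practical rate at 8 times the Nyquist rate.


By Nyquist theorem, fs_min = 2 * fmax.
fs_min = 2 * 16000 = 32000 Hz
Practical rate = 8 * fs_min = 8 * 32000 = 256000 Hz

fs_min = 32000 Hz, fs_practical = 256000 Hz


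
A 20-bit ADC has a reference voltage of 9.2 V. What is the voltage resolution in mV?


The resolution (LSB) of an ADC is Vref / 2^n.
LSB = 9.2 / 2^20
LSB = 9.2 / 1048576
LSB = 8.77e-06 V = 0.0087738 mV

0.0087738 mV


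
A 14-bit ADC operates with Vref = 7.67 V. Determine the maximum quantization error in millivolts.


The maximum quantization error is +/- LSB/2.
LSB = Vref / 2^n = 7.67 / 16384 = 0.00046814 V
Max error = LSB / 2 = 0.00046814 / 2 = 0.00023407 V
Max error = 0.2341 mV

0.2341 mV


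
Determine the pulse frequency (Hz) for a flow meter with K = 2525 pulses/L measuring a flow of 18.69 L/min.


Frequency = K * Q / 60 (converting L/min to L/s).
f = 2525 * 18.69 / 60
f = 47192.25 / 60
f = 786.54 Hz

786.54 Hz


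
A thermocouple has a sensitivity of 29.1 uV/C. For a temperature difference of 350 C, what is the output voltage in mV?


The thermocouple output V = sensitivity * dT.
V = 29.1 uV/C * 350 C
V = 10185.0 uV
V = 10.185 mV

10.185 mV


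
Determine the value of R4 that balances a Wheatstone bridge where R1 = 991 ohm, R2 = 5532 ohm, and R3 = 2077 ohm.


At balance: R1*R4 = R2*R3, so R4 = R2*R3/R1.
R4 = 5532 * 2077 / 991
R4 = 11489964 / 991
R4 = 11594.31 ohm

11594.31 ohm


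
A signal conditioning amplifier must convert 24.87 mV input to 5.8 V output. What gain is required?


Gain = Vout / Vin (converting to same units).
G = 5.8 V / 24.87 mV
G = 5800.0 mV / 24.87 mV
G = 233.21

233.21


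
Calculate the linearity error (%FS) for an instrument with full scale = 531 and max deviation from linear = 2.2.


Linearity error = (max deviation / full scale) * 100%.
Linearity = (2.2 / 531) * 100
Linearity = 0.414 %FS

0.414 %FS


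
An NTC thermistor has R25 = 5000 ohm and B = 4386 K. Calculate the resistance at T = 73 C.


NTC thermistor equation: Rt = R25 * exp(B * (1/T - 1/T25)).
T in Kelvin: 346.15 K, T25 = 298.15 K
1/T - 1/T25 = 1/346.15 - 1/298.15 = -0.0004651
B * (1/T - 1/T25) = 4386 * -0.0004651 = -2.0399
Rt = 5000 * exp(-2.0399) = 650.2 ohm

650.2 ohm


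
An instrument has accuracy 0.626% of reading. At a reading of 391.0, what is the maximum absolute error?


Absolute error = (accuracy% / 100) * reading.
Error = (0.626 / 100) * 391.0
Error = 0.00626 * 391.0
Error = 2.4477

2.4477


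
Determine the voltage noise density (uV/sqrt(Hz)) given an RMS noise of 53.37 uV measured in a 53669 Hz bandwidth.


Noise spectral density = Vrms / sqrt(BW).
NSD = 53.37 / sqrt(53669)
NSD = 53.37 / 231.6657
NSD = 0.2304 uV/sqrt(Hz)

0.2304 uV/sqrt(Hz)


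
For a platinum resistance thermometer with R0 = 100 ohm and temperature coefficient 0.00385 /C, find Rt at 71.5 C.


The RTD equation: Rt = R0 * (1 + alpha * T).
Rt = 100 * (1 + 0.00385 * 71.5)
Rt = 100 * (1 + 0.275275)
Rt = 100 * 1.275275
Rt = 127.527 ohm

127.527 ohm


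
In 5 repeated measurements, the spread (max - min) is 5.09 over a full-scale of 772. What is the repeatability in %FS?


Repeatability = (spread / full scale) * 100%.
R = (5.09 / 772) * 100
R = 0.659 %FS

0.659 %FS


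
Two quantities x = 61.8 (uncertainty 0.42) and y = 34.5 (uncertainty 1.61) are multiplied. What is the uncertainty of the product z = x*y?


For a product z = x*y, the relative uncertainty is:
uz/z = sqrt((ux/x)^2 + (uy/y)^2)
Relative uncertainties: ux/x = 0.42/61.8 = 0.006796
uy/y = 1.61/34.5 = 0.046667
z = 61.8 * 34.5 = 2132.1
uz = 2132.1 * sqrt(0.006796^2 + 0.046667^2) = 100.548

100.548


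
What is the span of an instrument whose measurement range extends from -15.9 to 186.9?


Span = upper range - lower range.
Span = 186.9 - (-15.9)
Span = 202.8

202.8


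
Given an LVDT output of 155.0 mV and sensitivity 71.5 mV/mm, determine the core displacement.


Displacement = Vout / sensitivity.
d = 155.0 / 71.5
d = 2.168 mm

2.168 mm


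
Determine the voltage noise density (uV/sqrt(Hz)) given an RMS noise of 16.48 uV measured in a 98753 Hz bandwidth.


Noise spectral density = Vrms / sqrt(BW).
NSD = 16.48 / sqrt(98753)
NSD = 16.48 / 314.2499
NSD = 0.0524 uV/sqrt(Hz)

0.0524 uV/sqrt(Hz)


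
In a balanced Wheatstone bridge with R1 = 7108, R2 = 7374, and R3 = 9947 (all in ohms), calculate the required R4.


At balance: R1*R4 = R2*R3, so R4 = R2*R3/R1.
R4 = 7374 * 9947 / 7108
R4 = 73349178 / 7108
R4 = 10319.24 ohm

10319.24 ohm


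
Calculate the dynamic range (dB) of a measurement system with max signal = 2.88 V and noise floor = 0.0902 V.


Dynamic range = 20 * log10(Vmax / Vnoise).
DR = 20 * log10(2.88 / 0.0902)
DR = 20 * log10(31.93)
DR = 30.08 dB

30.08 dB


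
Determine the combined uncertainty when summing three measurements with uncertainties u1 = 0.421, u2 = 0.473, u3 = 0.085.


For a sum of independent quantities, uc = sqrt(u1^2 + u2^2 + u3^2).
uc = sqrt(0.421^2 + 0.473^2 + 0.085^2)
uc = sqrt(0.177241 + 0.223729 + 0.007225)
uc = 0.6389

0.6389


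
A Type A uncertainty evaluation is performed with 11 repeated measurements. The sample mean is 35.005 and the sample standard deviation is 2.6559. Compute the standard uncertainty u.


The standard uncertainty for Type A evaluation is u = s / sqrt(n).
u = 2.6559 / sqrt(11)
u = 2.6559 / 3.3166
u = 0.8008

0.8008


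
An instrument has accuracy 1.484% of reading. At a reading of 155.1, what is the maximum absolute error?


Absolute error = (accuracy% / 100) * reading.
Error = (1.484 / 100) * 155.1
Error = 0.01484 * 155.1
Error = 2.3017

2.3017


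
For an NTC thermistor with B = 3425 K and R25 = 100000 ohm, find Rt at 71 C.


NTC thermistor equation: Rt = R25 * exp(B * (1/T - 1/T25)).
T in Kelvin: 344.15 K, T25 = 298.15 K
1/T - 1/T25 = 1/344.15 - 1/298.15 = -0.00044831
B * (1/T - 1/T25) = 3425 * -0.00044831 = -1.5355
Rt = 100000 * exp(-1.5355) = 21535.9 ohm

21535.9 ohm


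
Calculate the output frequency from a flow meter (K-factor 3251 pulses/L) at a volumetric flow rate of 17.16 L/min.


Frequency = K * Q / 60 (converting L/min to L/s).
f = 3251 * 17.16 / 60
f = 55787.16 / 60
f = 929.79 Hz

929.79 Hz


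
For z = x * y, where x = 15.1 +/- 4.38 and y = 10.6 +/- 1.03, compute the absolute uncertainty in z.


For a product z = x*y, the relative uncertainty is:
uz/z = sqrt((ux/x)^2 + (uy/y)^2)
Relative uncertainties: ux/x = 4.38/15.1 = 0.290066
uy/y = 1.03/10.6 = 0.09717
z = 15.1 * 10.6 = 160.1
uz = 160.1 * sqrt(0.290066^2 + 0.09717^2) = 48.964

48.964


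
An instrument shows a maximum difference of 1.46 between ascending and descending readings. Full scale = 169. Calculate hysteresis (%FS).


Hysteresis = (max difference / full scale) * 100%.
H = (1.46 / 169) * 100
H = 0.864 %FS

0.864 %FS


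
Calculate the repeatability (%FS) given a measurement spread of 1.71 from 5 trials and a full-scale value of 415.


Repeatability = (spread / full scale) * 100%.
R = (1.71 / 415) * 100
R = 0.412 %FS

0.412 %FS


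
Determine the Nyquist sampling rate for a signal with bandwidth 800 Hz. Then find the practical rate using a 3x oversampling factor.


By Nyquist theorem, fs_min = 2 * fmax.
fs_min = 2 * 800 = 1600 Hz
Practical rate = 3 * fs_min = 3 * 1600 = 4800 Hz

fs_min = 1600 Hz, fs_practical = 4800 Hz


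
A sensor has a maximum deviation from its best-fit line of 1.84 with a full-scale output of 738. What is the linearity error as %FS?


Linearity error = (max deviation / full scale) * 100%.
Linearity = (1.84 / 738) * 100
Linearity = 0.249 %FS

0.249 %FS


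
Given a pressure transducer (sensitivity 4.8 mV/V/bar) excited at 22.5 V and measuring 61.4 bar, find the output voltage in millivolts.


Output = sensitivity * Vex * P.
Vout = 4.8 * 22.5 * 61.4
Vout = 108.0 * 61.4
Vout = 6631.2 mV

6631.2 mV


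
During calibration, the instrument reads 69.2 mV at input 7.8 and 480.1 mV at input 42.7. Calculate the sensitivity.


Sensitivity = (y2 - y1) / (x2 - x1).
S = (480.1 - 69.2) / (42.7 - 7.8)
S = 410.9 / 34.9
S = 11.7736 mV/unit

11.7736 mV/unit


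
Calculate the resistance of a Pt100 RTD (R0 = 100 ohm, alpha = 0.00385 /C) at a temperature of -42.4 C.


The RTD equation: Rt = R0 * (1 + alpha * T).
Rt = 100 * (1 + 0.00385 * -42.4)
Rt = 100 * (1 + -0.16324)
Rt = 100 * 0.83676
Rt = 83.676 ohm

83.676 ohm


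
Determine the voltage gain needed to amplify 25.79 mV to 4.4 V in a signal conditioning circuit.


Gain = Vout / Vin (converting to same units).
G = 4.4 V / 25.79 mV
G = 4400.0 mV / 25.79 mV
G = 170.61

170.61


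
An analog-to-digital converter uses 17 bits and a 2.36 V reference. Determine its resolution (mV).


The resolution (LSB) of an ADC is Vref / 2^n.
LSB = 2.36 / 2^17
LSB = 2.36 / 131072
LSB = 1.801e-05 V = 0.01800537 mV

0.01800537 mV


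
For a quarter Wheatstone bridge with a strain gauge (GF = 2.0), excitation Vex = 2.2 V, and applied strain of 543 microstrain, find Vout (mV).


Quarter bridge output: Vout = (GF * epsilon * Vex) / 4.
Vout = (2.0 * 543e-6 * 2.2) / 4
Vout = 0.0023892 / 4 V
Vout = 0.0005973 V = 0.5973 mV

0.5973 mV


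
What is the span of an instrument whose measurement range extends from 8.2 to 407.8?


Span = upper range - lower range.
Span = 407.8 - (8.2)
Span = 399.6

399.6


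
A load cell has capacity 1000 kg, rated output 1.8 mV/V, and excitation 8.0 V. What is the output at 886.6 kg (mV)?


Vout = rated_output * Vex * (load / capacity).
Vout = 1.8 * 8.0 * (886.6 / 1000)
Vout = 1.8 * 8.0 * 0.8866
Vout = 12.767 mV

12.767 mV


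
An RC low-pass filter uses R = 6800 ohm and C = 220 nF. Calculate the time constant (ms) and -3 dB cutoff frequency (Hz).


Time constant: tau = R * C.
tau = 6800 * 2.20e-07 = 0.001496 s
tau = 1.496 ms
Cutoff frequency: fc = 1 / (2*pi*R*C).
fc = 1 / (2*pi*0.001496) = 106.39 Hz

tau = 1.496 ms, fc = 106.39 Hz


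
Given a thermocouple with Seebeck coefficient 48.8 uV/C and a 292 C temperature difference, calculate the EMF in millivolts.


The thermocouple output V = sensitivity * dT.
V = 48.8 uV/C * 292 C
V = 14249.6 uV
V = 14.25 mV

14.25 mV


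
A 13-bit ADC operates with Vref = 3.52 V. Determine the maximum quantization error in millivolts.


The maximum quantization error is +/- LSB/2.
LSB = Vref / 2^n = 3.52 / 8192 = 0.00042969 V
Max error = LSB / 2 = 0.00042969 / 2 = 0.00021484 V
Max error = 0.2148 mV

0.2148 mV


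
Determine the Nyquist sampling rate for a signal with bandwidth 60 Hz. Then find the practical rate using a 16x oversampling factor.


By Nyquist theorem, fs_min = 2 * fmax.
fs_min = 2 * 60 = 120 Hz
Practical rate = 16 * fs_min = 16 * 120 = 1920 Hz

fs_min = 120 Hz, fs_practical = 1920 Hz


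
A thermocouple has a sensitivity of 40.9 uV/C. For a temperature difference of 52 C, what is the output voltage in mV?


The thermocouple output V = sensitivity * dT.
V = 40.9 uV/C * 52 C
V = 2126.8 uV
V = 2.127 mV

2.127 mV


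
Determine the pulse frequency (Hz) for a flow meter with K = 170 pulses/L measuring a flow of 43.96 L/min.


Frequency = K * Q / 60 (converting L/min to L/s).
f = 170 * 43.96 / 60
f = 7473.2 / 60
f = 124.55 Hz

124.55 Hz


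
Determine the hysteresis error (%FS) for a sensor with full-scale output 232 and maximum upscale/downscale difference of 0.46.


Hysteresis = (max difference / full scale) * 100%.
H = (0.46 / 232) * 100
H = 0.198 %FS

0.198 %FS


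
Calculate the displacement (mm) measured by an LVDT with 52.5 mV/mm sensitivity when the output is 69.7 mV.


Displacement = Vout / sensitivity.
d = 69.7 / 52.5
d = 1.328 mm

1.328 mm


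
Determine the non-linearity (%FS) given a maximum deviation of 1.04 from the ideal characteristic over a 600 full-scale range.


Linearity error = (max deviation / full scale) * 100%.
Linearity = (1.04 / 600) * 100
Linearity = 0.173 %FS

0.173 %FS


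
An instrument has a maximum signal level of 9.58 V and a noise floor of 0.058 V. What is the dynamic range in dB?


Dynamic range = 20 * log10(Vmax / Vnoise).
DR = 20 * log10(9.58 / 0.058)
DR = 20 * log10(165.17)
DR = 44.36 dB

44.36 dB
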